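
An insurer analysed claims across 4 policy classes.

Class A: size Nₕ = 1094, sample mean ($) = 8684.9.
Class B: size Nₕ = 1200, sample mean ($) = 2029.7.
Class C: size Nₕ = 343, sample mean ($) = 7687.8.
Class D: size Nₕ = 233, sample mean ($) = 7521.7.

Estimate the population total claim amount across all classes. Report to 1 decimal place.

A: 1094·8684.9 = 9501280.6
B: 1200·2029.7 = 2435640
C: 343·7687.8 = 2636915.4
D: 233·7521.7 = 1752556.1
τ̂ = Σ Nₕx̄ₕ = 16326392.1.

16326392.1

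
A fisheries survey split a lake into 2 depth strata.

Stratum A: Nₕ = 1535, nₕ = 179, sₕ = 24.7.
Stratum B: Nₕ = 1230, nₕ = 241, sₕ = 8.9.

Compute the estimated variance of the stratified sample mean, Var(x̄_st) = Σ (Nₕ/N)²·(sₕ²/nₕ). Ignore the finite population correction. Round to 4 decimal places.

1.1155

N = 2765; Wₕ = Nₕ/N.
stratum A: (1535/2765)²·24.7²/179 = 1.0504306
stratum B: (1230/2765)²·8.9²/241 = 0.0650404
Sum = 1.1154710 → 1.1155.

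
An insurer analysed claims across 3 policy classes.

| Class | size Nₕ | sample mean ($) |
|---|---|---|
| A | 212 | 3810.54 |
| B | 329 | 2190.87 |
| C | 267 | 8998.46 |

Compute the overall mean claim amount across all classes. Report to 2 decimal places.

4865.37

N = 212 + 329 + 267 = 808.
The stratified mean weights each stratum mean by its population share Nₕ/N.
Σ Nₕx̄ₕ = 212·3810.54 + 329·2190.87 + 267·8998.46 = 807834.48 + 720796.23 + 2402588.82 = 3931219.53.
Divide by N: 3931219.53 / 808 = 4865.3707... → 4865.37.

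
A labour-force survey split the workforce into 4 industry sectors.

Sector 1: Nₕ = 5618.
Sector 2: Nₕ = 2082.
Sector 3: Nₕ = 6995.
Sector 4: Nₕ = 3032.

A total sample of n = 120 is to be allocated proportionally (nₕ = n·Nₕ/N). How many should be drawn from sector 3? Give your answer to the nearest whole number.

47

N = 5618 + 2082 + 6995 + 3032 = 17727.
n_3 = 120·6995/17727 = 47.351... → 47.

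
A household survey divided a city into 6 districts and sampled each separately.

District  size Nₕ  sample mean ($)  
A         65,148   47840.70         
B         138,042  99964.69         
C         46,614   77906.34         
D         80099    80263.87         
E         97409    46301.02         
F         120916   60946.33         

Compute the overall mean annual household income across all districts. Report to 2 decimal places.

N = 65148 + 138042 + 46614 + 80099 + 97409 + 120916 = 548228.
The stratified mean weights each stratum mean by its population share Nₕ/N.
Σ Nₕx̄ₕ = 65148·47840.70 + 138042·99964.69 + 46614·77906.34 + 80099·80263.87 + 97409·46301.02 + 120916·60946.33 = 3116725923.6 + 13799325736.98 + 3631526132.76 + 6429055723.13 + 4510136057.18 + 7369386438.28 = 38856156011.93.
Divide by N: 38856156011.93 / 548228 = 70875.9057... → 70875.91.

70875.91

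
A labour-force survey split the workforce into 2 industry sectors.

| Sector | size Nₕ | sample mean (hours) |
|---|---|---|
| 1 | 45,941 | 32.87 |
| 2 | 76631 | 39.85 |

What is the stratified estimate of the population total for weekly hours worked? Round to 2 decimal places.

1: 45941·32.87 = 1510080.67
2: 76631·39.85 = 3053745.35
τ̂ = Σ Nₕx̄ₕ = 4563826.02.

4563826.02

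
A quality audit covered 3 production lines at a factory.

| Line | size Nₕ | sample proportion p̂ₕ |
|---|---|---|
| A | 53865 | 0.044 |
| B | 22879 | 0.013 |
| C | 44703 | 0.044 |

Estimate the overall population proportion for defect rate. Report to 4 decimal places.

0.0382

Wₕ = Nₕ/N with N = 121447: 0.4435, 0.1884, 0.3681.
p̂_st = 0.4435·0.044 + 0.1884·0.013 + 0.3681·0.044 ≈ 0.038160... → 0.0382.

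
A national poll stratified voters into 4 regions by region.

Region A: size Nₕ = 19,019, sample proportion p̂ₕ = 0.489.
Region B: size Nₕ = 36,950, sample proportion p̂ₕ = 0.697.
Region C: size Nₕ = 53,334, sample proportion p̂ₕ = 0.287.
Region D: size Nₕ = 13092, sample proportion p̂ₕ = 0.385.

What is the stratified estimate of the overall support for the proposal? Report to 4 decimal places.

N = 19019 + 36950 + 53334 + 13092 = 122395.
Overall proportion = Σ (Nₕ/N)·p̂ₕ.
Σ Nₕp̂ₕ = 9300.291 + 25754.15 + 15306.858 + 5040.42 = 55401.719.
55401.719 / 122395 = 0.452647... → 0.4526.

0.4526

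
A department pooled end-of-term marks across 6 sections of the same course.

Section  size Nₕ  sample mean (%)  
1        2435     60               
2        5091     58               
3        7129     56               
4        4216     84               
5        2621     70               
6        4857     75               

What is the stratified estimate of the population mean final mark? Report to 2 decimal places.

66.13

N = 26349; weights Wₕ = Nₕ/N = (0.0924, 0.1932, 0.2706, 0.1600, 0.0995, 0.1843).
x̄_st = Σ Wₕ·x̄ₕ = 0.0924·60 + 0.1932·58 + 0.2706·56 + 0.1600·84 + 0.0995·70 + 0.1843·75 ≈ 66.1312...
→ 66.13.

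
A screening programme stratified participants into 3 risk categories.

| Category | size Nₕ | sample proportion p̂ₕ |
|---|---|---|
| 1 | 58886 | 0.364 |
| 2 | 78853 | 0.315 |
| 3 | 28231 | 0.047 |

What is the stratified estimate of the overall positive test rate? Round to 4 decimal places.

N = 58886 + 78853 + 28231 = 165970.
Overall proportion = Σ (Nₕ/N)·p̂ₕ.
Σ Nₕp̂ₕ = 21434.504 + 24838.695 + 1326.857 = 47600.056.
47600.056 / 165970 = 0.286799... → 0.2868.

0.2868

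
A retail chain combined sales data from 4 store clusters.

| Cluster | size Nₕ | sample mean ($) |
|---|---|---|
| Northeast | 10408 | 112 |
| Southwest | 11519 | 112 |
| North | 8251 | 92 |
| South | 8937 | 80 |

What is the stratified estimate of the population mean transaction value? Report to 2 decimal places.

N = 39115; weights Wₕ = Nₕ/N = (0.2661, 0.2945, 0.2109, 0.2285).
x̄_st = Σ Wₕ·x̄ₕ = 0.2661·112 + 0.2945·112 + 0.2109·92 + 0.2285·80 ≈ 100.4698...
→ 100.47.

100.47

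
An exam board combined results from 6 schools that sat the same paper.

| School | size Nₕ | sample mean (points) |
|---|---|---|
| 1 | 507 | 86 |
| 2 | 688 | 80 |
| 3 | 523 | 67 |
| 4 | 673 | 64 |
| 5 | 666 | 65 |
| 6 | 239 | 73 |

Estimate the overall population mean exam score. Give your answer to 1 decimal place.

N = 507 + 688 + 523 + 673 + 666 + 239 = 3296.
Overall mean = Σ (Nₕ/N)·x̄ₕ — weight by population share, not a simple average.
Σ Nₕx̄ₕ = 507·86 + 688·80 + 523·67 + 673·64 + 666·65 + 239·73 = 43602 + 55040 + 35041 + 43072 + 43290 + 17447 = 237492.
Divide by N: 237492 / 3296 = 72.055... → 72.1.

72.1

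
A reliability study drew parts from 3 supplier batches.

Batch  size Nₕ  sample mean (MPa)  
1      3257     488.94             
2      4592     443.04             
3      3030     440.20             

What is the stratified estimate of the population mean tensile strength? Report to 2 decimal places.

N = 3257 + 4592 + 3030 = 10879.
The stratified mean weights each stratum mean by its population share Nₕ/N.
Σ Nₕx̄ₕ = 3257·488.94 + 4592·443.04 + 3030·440.20 = 1592477.58 + 2034439.68 + 1333806 = 4960723.26.
Divide by N: 4960723.26 / 10879 = 455.9907... → 455.99.

455.99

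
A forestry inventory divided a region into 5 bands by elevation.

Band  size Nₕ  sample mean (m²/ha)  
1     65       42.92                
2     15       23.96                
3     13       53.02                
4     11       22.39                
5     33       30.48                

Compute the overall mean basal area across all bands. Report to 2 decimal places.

N = 65 + 15 + 13 + 11 + 33 = 137.
Overall mean = Σ (Nₕ/N)·x̄ₕ — weight by population share, not a simple average.
Σ Nₕx̄ₕ = 65·42.92 + 15·23.96 + 13·53.02 + 11·22.39 + 33·30.48 = 2789.8 + 359.4 + 689.26 + 246.29 + 1005.84 = 5090.59.
Divide by N: 5090.59 / 137 = 37.1576... → 37.16.

37.16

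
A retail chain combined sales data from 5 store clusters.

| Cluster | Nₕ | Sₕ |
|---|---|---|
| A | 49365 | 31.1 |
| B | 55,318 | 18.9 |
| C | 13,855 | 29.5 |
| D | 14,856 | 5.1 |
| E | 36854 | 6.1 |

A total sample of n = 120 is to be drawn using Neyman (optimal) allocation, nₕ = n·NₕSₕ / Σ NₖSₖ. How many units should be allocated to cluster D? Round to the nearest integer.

Σ NₕSₕ = 49365·31.1 + 55318·18.9 + 13855·29.5 + 14856·5.1 + 36854·6.1 = 3290059.2.
Share for D: 75765.6/3290059.2 = 0.02303.
n_D = 120 × 0.02303 = 2.763... → 3.

3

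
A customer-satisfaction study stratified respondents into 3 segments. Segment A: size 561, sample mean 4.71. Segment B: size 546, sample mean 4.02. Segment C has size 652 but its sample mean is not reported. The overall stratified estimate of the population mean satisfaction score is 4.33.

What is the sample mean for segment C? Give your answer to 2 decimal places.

N = 561 + 546 + 652 = 1759.
Overall total = μ·N = 4.33·1759 = 7616.47.
Subtract the known strata: 561·4.71 + 546·4.02 = 4837.23.
Remaining total for segment C: 7616.47 − 4837.23 = 2779.24.
Divide by its size: 2779.24 / 652 = 4.2626... → 4.26.

4.26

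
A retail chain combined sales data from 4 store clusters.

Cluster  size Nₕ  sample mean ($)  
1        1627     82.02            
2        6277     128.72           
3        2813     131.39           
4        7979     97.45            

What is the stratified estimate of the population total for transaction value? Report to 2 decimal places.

Estimate total by summing Nₕ·x̄ₕ over strata.
1627·82.02 + 6277·128.72 + 2813·131.39 + 7979·97.45 = 133446.54 + 807975.44 + 369600.07 + 777553.55 = 2088575.60.

2088575.60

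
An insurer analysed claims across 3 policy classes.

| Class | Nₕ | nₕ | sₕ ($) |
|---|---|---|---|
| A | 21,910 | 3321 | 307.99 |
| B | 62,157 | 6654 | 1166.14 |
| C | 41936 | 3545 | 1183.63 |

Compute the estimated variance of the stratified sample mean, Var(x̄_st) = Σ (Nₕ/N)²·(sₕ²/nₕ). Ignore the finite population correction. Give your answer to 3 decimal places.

N = 126003; Wₕ = Nₕ/N.
class A: (21910/126003)²·307.99²/3321 = 0.863629
class B: (62157/126003)²·1166.14²/6654 = 49.732113
class C: (41936/126003)²·1183.63²/3545 = 43.775178
Sum = 94.370920 → 94.371.

94.371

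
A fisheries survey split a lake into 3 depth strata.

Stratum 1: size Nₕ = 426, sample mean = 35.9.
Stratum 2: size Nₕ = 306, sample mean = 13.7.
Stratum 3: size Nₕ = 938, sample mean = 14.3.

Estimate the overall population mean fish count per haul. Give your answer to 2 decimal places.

19.70

N = 1670; weights Wₕ = Nₕ/N = (0.2551, 0.1832, 0.5617).
x̄_st = Σ Wₕ·x̄ₕ = 0.2551·35.9 + 0.1832·13.7 + 0.5617·14.3 ≈ 19.7
→ 19.70.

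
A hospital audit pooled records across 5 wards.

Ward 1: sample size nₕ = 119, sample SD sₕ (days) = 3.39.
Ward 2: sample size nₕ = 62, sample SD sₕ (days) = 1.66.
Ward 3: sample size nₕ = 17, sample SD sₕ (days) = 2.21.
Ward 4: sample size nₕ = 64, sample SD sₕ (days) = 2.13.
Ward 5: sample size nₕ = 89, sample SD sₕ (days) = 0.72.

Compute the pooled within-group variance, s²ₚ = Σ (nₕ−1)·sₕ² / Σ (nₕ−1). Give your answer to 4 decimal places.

Degrees of freedom: 118 + 61 + 16 + 63 + 88 = 346.
Σ(nₕ−1)sₕ² = 118·11.4921 + 61·2.7556 + 16·4.8841 + 63·4.5369 + 88·0.5184 = 1933.7489.
s²ₚ = 1933.7489 / 346 = 5.588870... → 5.5889.

5.5889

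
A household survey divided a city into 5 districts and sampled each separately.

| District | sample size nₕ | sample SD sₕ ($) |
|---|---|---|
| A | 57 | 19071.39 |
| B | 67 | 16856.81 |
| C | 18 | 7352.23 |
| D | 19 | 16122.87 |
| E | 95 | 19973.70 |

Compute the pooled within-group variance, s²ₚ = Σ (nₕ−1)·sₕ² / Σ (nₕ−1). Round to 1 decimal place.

327575298.5

A: (57−1)·19071.39² = 56·363717916.5321 = 20368203325.7976
B: (67−1)·16856.81² = 66·284152043.3761 = 18754034862.8226
C: (18−1)·7352.23² = 17·54055285.9729 = 918939861.5393
D: (19−1)·16122.87² = 18·259946937.0369 = 4679044866.6642
E: (95−1)·19973.70² = 94·398948691.69 = 37501177018.86
Numerator = 82221399935.6837; denominator = Σ(nₕ−1) = 251.
s²ₚ = 82221399935.6837/251 = 327575298.549... → 327575298.5.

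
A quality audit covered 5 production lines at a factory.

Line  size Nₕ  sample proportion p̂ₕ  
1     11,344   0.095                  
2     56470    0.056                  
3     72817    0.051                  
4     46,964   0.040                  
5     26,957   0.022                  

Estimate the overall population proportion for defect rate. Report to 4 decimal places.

0.0486

N = 11344 + 56470 + 72817 + 46964 + 26957 = 214552.
Overall proportion = Σ (Nₕ/N)·p̂ₕ.
Σ Nₕp̂ₕ = 1077.68 + 3162.32 + 3713.667 + 1878.56 + 593.054 = 10425.281.
10425.281 / 214552 = 0.048591... → 0.0486.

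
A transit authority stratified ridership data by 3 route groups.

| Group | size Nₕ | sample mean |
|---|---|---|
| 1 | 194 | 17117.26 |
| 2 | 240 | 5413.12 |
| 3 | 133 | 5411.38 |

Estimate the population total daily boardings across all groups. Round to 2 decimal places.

5339610.78

Population total = Σ Nₕ·x̄ₕ (each stratum's size times its mean).
194·17117.26 + 240·5413.12 + 133·5411.38 = 3320748.44 + 1299148.8 + 719713.54 = 5339610.78.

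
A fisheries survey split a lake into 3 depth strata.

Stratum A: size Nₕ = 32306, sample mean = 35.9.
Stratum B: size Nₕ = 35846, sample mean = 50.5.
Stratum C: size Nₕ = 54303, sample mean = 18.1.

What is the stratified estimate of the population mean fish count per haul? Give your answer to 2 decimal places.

32.28

x̄_st = (Σ Nₕx̄ₕ) / (Σ Nₕ) = (32306·35.9 + 35846·50.5 + 54303·18.1) / 122455
= 3952892.7 / 122455 = 32.2804... → 32.28.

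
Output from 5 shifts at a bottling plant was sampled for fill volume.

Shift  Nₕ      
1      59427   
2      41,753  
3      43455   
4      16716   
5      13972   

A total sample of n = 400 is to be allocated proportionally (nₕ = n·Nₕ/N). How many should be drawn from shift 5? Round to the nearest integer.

32

N = 59427 + 41753 + 43455 + 16716 + 13972 = 175323.
n_5 = 400·13972/175323 = 31.877... → 32.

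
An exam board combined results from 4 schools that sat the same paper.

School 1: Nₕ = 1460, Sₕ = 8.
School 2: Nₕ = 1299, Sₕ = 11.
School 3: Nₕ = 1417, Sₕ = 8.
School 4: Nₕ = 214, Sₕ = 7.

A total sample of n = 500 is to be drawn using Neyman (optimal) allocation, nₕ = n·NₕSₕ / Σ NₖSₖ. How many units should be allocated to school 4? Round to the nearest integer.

19

1: NₕSₕ = 1460·8 = 11680
2: NₕSₕ = 1299·11 = 14289
3: NₕSₕ = 1417·8 = 11336
4: NₕSₕ = 214·7 = 1498
Σ NₕSₕ = 38803.
n_4 = 500·1498/38803 = 19.303... → 19.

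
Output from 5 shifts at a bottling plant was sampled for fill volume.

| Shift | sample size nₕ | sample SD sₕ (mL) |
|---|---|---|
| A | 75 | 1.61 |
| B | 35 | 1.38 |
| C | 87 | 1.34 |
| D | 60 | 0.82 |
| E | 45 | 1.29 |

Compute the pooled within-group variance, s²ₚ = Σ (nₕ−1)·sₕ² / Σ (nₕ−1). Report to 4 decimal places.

A: (75−1)·1.61² = 74·2.5921 = 191.8154
B: (35−1)·1.38² = 34·1.9044 = 64.7496
C: (87−1)·1.34² = 86·1.7956 = 154.4216
D: (60−1)·0.82² = 59·0.6724 = 39.6716
E: (45−1)·1.29² = 44·1.6641 = 73.2204
Numerator = 523.8786; denominator = Σ(nₕ−1) = 297.
s²ₚ = 523.8786/297 = 1.763901... → 1.7639.

1.7639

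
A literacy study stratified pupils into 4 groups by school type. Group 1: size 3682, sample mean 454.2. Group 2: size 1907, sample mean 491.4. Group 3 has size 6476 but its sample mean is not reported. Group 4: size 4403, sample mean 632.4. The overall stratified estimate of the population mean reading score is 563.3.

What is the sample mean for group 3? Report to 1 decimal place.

Σ Nₕx̄ₕ = N·μ, so 6476·x̄_3 = 16468·563.3 − (3682·454.2 + 1907·491.4 + 4403·632.4).
= 9276424.4 − 5393921.4 = 3882503.
x̄_3 = 3882503 / 6476 = 599.522... → 599.5.

599.5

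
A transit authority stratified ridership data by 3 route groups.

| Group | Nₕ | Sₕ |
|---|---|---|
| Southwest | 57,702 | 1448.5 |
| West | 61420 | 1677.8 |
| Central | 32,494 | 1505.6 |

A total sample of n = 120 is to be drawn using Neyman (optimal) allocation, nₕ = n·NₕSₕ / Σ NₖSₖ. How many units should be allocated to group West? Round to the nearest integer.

Southwest: NₕSₕ = 57702·1448.5 = 83581347
West: NₕSₕ = 61420·1677.8 = 103050476
Central: NₕSₕ = 32494·1505.6 = 48922966.4
Σ NₕSₕ = 235554789.4.
n_West = 120·103050476/235554789.4 = 52.498... → 52.

52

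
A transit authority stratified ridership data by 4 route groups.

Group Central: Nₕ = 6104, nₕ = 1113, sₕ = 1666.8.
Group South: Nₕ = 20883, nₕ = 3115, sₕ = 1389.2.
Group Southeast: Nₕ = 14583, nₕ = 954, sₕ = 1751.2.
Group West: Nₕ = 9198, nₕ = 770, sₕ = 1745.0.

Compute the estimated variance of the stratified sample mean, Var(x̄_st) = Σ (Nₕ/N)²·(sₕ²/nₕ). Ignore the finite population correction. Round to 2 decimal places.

535.96

N = 50768; Wₕ = Nₕ/N.
group Central: (6104/50768)²·1666.8²/1113 = 36.08451
group South: (20883/50768)²·1389.2²/3115 = 104.82797
group Southeast: (14583/50768)²·1751.2²/954 = 265.23862
group West: (9198/50768)²·1745.0²/770 = 129.80961
Sum = 535.96070 → 535.96.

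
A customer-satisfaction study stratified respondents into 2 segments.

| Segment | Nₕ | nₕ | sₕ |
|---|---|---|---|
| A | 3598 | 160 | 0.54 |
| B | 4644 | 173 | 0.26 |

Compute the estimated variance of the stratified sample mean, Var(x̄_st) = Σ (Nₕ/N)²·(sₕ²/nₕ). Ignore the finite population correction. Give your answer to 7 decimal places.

0.0004714

N = 8242; Wₕ = Nₕ/N.
segment A: (3598/8242)²·0.54²/160 = 0.0003473159
segment B: (4644/8242)²·0.26²/173 = 0.0001240566
Sum = 0.0004713725 → 0.0004714.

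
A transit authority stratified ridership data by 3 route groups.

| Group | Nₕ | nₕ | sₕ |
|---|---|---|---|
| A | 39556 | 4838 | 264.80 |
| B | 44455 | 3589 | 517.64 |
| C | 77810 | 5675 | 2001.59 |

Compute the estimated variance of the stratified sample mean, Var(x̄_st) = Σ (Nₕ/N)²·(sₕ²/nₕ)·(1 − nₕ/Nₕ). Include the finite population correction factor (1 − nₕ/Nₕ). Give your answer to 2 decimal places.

N = 161821. Term for each stratum: Wₕ²sₕ²/nₕ·(1−nₕ/Nₕ).
Var(x̄_st) = 0.76009 + 5.17959 + 151.31991 = 157.25959 → 157.26.

157.26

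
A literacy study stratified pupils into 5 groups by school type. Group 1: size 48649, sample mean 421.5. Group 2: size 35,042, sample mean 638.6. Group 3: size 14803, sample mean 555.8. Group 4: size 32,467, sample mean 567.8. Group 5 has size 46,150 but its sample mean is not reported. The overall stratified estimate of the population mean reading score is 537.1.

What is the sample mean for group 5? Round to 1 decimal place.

N = 48649 + 35042 + 14803 + 32467 + 46150 = 177111.
Overall total = μ·N = 537.1·177111 = 95126318.1.
Subtract the known strata: 48649·421.5 + 35042·638.6 + 14803·555.8 + 32467·567.8 = 69545644.7.
Remaining total for group 5: 95126318.1 − 69545644.7 = 25580673.4.
Divide by its size: 25580673.4 / 46150 = 554.294... → 554.3.

554.3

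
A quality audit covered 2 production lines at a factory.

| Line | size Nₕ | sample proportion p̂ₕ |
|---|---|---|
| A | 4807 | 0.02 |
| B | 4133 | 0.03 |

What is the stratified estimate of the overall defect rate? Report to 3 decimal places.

N = 4807 + 4133 = 8940.
Overall proportion = Σ (Nₕ/N)·p̂ₕ.
Σ Nₕp̂ₕ = 96.14 + 123.99 = 220.13.
220.13 / 8940 = 0.02462... → 0.025.

0.025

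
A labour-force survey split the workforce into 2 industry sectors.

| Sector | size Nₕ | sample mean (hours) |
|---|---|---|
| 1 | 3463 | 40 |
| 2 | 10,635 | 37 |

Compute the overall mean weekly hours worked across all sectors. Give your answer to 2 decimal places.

37.74

x̄_st = (Σ Nₕx̄ₕ) / (Σ Nₕ) = (3463·40 + 10635·37) / 14098
= 532015 / 14098 = 37.7369... → 37.74.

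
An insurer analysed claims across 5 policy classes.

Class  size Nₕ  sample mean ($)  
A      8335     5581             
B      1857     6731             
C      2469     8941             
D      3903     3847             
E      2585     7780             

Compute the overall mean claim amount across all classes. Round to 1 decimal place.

6069.2

N = 8335 + 1857 + 2469 + 3903 + 2585 = 19149.
Weight each subgroup mean by Nₕ/N and sum.
Σ Nₕx̄ₕ = 8335·5581 + 1857·6731 + 2469·8941 + 3903·3847 + 2585·7780 = 46517635 + 12499467 + 22075329 + 15014841 + 20111300 = 116218572.
Divide by N: 116218572 / 19149 = 6069.172... → 6069.2.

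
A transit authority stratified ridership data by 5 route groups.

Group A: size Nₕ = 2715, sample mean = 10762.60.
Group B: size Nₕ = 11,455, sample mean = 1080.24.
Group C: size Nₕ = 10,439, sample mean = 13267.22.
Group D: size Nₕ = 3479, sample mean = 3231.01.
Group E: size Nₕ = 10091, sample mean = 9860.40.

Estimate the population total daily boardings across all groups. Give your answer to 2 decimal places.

A: 2715·10762.60 = 29220459
B: 11455·1080.24 = 12374149.2
C: 10439·13267.22 = 138496509.58
D: 3479·3231.01 = 11240683.79
E: 10091·9860.40 = 99501296.4
τ̂ = Σ Nₕx̄ₕ = 290833097.97.

290833097.97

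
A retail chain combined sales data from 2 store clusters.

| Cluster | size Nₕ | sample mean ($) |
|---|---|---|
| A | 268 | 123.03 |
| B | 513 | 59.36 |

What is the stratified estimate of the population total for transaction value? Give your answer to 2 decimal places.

63423.72

A: 268·123.03 = 32972.04
B: 513·59.36 = 30451.68
τ̂ = Σ Nₕx̄ₕ = 63423.72.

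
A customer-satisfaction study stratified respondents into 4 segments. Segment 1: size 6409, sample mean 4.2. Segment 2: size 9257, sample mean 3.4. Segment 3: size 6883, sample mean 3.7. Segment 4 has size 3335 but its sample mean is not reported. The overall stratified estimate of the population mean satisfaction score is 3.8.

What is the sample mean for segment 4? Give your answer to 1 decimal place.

Σ Nₕx̄ₕ = N·μ, so 3335·x̄_4 = 25884·3.8 − (6409·4.2 + 9257·3.4 + 6883·3.7).
= 98359.2 − 83858.7 = 14500.5.
x̄_4 = 14500.5 / 3335 = 4.348... → 4.3.

4.3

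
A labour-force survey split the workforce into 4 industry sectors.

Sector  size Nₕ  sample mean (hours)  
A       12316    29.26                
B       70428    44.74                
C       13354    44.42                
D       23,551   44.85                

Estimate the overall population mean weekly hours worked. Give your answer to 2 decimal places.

43.13

N = 119649; weights Wₕ = Nₕ/N = (0.1029, 0.5886, 0.1116, 0.1968).
x̄_st = Σ Wₕ·x̄ₕ = 0.1029·29.26 + 0.5886·44.74 + 0.1116·44.42 + 0.1968·44.85 ≈ 43.1325...
→ 43.13.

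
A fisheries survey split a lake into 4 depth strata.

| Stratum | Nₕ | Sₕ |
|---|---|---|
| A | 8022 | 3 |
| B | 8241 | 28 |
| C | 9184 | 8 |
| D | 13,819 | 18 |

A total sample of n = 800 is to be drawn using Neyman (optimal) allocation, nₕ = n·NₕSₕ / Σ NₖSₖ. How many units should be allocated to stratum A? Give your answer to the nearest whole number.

33

Σ NₕSₕ = 8022·3 + 8241·28 + 9184·8 + 13819·18 = 577028.
Share for A: 24066/577028 = 0.04171.
n_A = 800 × 0.04171 = 33.365... → 33.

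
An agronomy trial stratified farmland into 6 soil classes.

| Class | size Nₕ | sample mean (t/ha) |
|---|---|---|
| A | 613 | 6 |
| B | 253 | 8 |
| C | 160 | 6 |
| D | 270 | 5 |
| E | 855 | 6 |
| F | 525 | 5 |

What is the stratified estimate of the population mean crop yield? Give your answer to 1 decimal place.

N = 2676; weights Wₕ = Nₕ/N = (0.2291, 0.0945, 0.0598, 0.1009, 0.3195, 0.1962).
x̄_st = Σ Wₕ·x̄ₕ = 0.2291·6 + 0.0945·8 + 0.0598·6 + 0.1009·5 + 0.3195·6 + 0.1962·5 ≈ 5.892...
→ 5.9.

5.9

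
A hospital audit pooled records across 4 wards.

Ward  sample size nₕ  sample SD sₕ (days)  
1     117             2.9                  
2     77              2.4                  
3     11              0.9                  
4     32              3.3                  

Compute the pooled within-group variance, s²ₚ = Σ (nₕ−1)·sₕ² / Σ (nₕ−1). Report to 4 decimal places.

1: (117−1)·2.9² = 116·8.41 = 975.56
2: (77−1)·2.4² = 76·5.76 = 437.76
3: (11−1)·0.9² = 10·0.81 = 8.1
4: (32−1)·3.3² = 31·10.89 = 337.59
Numerator = 1759.01; denominator = Σ(nₕ−1) = 233.
s²ₚ = 1759.01/233 = 7.549399... → 7.5494.

7.5494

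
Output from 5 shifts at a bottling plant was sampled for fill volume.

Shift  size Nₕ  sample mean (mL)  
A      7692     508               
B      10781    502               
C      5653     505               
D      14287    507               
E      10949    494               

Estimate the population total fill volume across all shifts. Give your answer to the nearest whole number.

A: 7692·508 = 3907536
B: 10781·502 = 5412062
C: 5653·505 = 2854765
D: 14287·507 = 7243509
E: 10949·494 = 5408806
τ̂ = Σ Nₕx̄ₕ = 24826678.

24826678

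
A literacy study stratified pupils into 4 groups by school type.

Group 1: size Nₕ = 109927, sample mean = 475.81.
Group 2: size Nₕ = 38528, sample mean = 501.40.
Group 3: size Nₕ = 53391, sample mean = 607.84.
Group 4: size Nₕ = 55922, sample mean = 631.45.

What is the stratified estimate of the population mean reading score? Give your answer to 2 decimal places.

540.75

N = 109927 + 38528 + 53391 + 55922 = 257768.
Weight each subgroup mean by Nₕ/N and sum.
Σ Nₕx̄ₕ = 109927·475.81 + 38528·501.40 + 53391·607.84 + 55922·631.45 = 52304365.87 + 19317939.2 + 32453185.44 + 35311946.9 = 139387437.41.
Divide by N: 139387437.41 / 257768 = 540.7476... → 540.75.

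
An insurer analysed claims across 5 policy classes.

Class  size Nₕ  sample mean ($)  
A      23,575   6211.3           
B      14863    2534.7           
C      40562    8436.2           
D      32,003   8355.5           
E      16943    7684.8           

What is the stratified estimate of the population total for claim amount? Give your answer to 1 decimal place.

Population total = Σ Nₕ·x̄ₕ (each stratum's size times its mean).
23575·6211.3 + 14863·2534.7 + 40562·8436.2 + 32003·8355.5 + 16943·7684.8 = 146431397.5 + 37673246.1 + 342189144.4 + 267401066.5 + 130203566.4 = 923898420.9.

923898420.9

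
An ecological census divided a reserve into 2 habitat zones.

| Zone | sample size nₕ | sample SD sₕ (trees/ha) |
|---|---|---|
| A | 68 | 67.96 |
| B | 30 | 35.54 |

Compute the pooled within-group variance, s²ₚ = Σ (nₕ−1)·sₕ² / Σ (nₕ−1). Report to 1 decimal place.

3604.9

Degrees of freedom: 67 + 29 = 96.
Σ(nₕ−1)sₕ² = 67·4618.5616 + 29·1263.0916 = 346073.2836.
s²ₚ = 346073.2836 / 96 = 3604.930... → 3604.9.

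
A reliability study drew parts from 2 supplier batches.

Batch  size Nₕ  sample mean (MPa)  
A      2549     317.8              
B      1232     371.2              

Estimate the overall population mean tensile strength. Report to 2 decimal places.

335.20

N = 3781; weights Wₕ = Nₕ/N = (0.6742, 0.3258).
x̄_st = Σ Wₕ·x̄ₕ = 0.6742·317.8 + 0.3258·371.2 ≈ 335.1998...
→ 335.20.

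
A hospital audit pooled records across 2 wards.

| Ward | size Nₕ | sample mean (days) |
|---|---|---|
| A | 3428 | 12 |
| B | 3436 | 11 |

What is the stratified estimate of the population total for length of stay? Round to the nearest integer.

A: 3428·12 = 41136
B: 3436·11 = 37796
τ̂ = Σ Nₕx̄ₕ = 78932.

78932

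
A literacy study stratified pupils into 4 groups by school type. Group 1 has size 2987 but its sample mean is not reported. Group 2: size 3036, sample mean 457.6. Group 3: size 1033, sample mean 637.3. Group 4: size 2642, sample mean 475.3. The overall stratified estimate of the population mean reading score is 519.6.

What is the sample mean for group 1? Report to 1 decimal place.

581.1

N = 2987 + 3036 + 1033 + 2642 = 9698.
Overall total = μ·N = 519.6·9698 = 5039080.8.
Subtract the known strata: 3036·457.6 + 1033·637.3 + 2642·475.3 = 3303347.1.
Remaining total for group 1: 5039080.8 − 3303347.1 = 1735733.7.
Divide by its size: 1735733.7 / 2987 = 581.096... → 581.1.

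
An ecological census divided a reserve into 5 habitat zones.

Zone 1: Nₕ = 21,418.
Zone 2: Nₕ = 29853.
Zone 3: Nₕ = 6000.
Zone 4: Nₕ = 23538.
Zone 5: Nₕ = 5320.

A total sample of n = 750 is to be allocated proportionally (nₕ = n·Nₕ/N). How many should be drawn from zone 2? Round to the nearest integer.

260

Share of zone 2 = 29853/86129 = 0.34661.
Allocate 750 × 0.34661 = 259.956... → 260.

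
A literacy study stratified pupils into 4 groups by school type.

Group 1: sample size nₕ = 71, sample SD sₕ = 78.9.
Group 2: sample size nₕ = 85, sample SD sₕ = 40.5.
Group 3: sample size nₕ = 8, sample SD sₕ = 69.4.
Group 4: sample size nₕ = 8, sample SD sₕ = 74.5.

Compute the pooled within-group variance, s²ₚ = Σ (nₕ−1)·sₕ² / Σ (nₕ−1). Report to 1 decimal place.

3845.9

1: (71−1)·78.9² = 70·6225.21 = 435764.7
2: (85−1)·40.5² = 84·1640.25 = 137781
3: (8−1)·69.4² = 7·4816.36 = 33714.52
4: (8−1)·74.5² = 7·5550.25 = 38851.75
Numerator = 646111.97; denominator = Σ(nₕ−1) = 168.
s²ₚ = 646111.97/168 = 3845.905... → 3845.9.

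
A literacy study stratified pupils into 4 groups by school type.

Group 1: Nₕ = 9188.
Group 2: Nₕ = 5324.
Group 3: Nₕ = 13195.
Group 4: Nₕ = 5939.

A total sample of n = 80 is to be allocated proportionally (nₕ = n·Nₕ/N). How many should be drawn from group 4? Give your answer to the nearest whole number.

Share of group 4 = 5939/33646 = 0.17651.
Allocate 80 × 0.17651 = 14.121... → 14.

14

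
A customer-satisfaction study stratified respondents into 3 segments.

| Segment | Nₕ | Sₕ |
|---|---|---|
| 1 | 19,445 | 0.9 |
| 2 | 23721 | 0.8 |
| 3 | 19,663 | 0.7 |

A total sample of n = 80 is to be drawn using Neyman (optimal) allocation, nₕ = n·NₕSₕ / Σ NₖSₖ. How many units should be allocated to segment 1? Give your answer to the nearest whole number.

28

Σ NₕSₕ = 19445·0.9 + 23721·0.8 + 19663·0.7 = 50241.4.
Share for 1: 17500.5/50241.4 = 0.34833.
n_1 = 80 × 0.34833 = 27.866... → 28.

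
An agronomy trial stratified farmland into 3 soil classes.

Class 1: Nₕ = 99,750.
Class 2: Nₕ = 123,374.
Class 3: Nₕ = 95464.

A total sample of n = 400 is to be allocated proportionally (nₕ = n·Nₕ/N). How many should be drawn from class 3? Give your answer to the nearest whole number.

120

N = 99750 + 123374 + 95464 = 318588.
n_3 = 400·95464/318588 = 119.859... → 120.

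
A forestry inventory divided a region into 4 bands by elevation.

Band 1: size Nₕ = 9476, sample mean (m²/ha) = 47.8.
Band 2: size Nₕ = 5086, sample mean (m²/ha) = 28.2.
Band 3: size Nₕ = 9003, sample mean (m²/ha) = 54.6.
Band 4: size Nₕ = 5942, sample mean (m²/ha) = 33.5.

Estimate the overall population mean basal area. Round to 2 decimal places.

N = 9476 + 5086 + 9003 + 5942 = 29507.
Overall mean = Σ (Nₕ/N)·x̄ₕ — weight by population share, not a simple average.
Σ Nₕx̄ₕ = 9476·47.8 + 5086·28.2 + 9003·54.6 + 5942·33.5 = 452952.8 + 143425.2 + 491563.8 + 199057 = 1286998.8.
Divide by N: 1286998.8 / 29507 = 43.6167... → 43.62.

43.62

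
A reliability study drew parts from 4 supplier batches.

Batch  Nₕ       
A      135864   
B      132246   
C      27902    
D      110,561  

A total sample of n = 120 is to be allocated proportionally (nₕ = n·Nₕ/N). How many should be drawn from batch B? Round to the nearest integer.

N = 135864 + 132246 + 27902 + 110561 = 406573.
n_B = 120·132246/406573 = 39.032... → 39.

39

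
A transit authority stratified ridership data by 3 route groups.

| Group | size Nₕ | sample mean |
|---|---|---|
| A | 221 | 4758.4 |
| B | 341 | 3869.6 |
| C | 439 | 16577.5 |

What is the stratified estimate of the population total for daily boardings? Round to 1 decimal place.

9648662.5

A: 221·4758.4 = 1051606.4
B: 341·3869.6 = 1319533.6
C: 439·16577.5 = 7277522.5
τ̂ = Σ Nₕx̄ₕ = 9648662.5.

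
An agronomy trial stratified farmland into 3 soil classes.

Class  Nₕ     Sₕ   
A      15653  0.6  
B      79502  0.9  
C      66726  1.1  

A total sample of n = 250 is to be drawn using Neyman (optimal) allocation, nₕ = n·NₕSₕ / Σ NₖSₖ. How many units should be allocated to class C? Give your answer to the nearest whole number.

119

Σ NₕSₕ = 15653·0.6 + 79502·0.9 + 66726·1.1 = 154342.2.
Share for C: 73398.6/154342.2 = 0.47556.
n_C = 250 × 0.47556 = 118.889... → 119.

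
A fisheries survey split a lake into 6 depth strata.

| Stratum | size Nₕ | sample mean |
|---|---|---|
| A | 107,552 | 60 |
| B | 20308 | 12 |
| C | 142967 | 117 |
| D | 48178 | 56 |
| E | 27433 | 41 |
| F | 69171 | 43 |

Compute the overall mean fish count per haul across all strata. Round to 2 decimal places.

x̄_st = (Σ Nₕx̄ₕ) / (Σ Nₕ) = (107552·60 + 20308·12 + 142967·117 + 48178·56 + 27433·41 + 69171·43) / 415609
= 30221029 / 415609 = 72.7150... → 72.72.

72.72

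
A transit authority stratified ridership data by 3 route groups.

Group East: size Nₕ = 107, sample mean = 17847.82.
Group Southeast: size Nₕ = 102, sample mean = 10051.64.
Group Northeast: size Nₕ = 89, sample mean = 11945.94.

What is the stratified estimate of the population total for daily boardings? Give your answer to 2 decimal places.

Estimate total by summing Nₕ·x̄ₕ over strata.
107·17847.82 + 102·10051.64 + 89·11945.94 = 1909716.74 + 1025267.28 + 1063188.66 = 3998172.68.

3998172.68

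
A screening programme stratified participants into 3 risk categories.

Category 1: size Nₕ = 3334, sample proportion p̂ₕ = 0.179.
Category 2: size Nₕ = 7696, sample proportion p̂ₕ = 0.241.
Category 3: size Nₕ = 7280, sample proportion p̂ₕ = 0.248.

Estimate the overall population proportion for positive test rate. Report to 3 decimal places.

Wₕ = Nₕ/N with N = 18310: 0.1821, 0.4203, 0.3976.
p̂_st = 0.1821·0.179 + 0.4203·0.241 + 0.3976·0.248 ≈ 0.23249... → 0.232.

0.232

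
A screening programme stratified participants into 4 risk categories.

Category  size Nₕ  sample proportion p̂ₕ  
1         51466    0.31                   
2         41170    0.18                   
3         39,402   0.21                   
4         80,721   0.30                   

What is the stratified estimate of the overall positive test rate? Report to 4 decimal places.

N = 51466 + 41170 + 39402 + 80721 = 212759.
Overall proportion = Σ (Nₕ/N)·p̂ₕ.
Σ Nₕp̂ₕ = 15954.46 + 7410.6 + 8274.42 + 24216.3 = 55855.78.
55855.78 / 212759 = 0.262531... → 0.2625.

0.2625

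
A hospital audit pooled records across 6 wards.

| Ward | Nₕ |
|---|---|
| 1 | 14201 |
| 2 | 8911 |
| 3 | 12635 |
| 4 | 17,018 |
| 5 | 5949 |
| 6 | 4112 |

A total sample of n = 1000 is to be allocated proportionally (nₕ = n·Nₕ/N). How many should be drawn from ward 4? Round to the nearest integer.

271

N = 14201 + 8911 + 12635 + 17018 + 5949 + 4112 = 62826.
n_4 = 1000·17018/62826 = 270.875... → 271.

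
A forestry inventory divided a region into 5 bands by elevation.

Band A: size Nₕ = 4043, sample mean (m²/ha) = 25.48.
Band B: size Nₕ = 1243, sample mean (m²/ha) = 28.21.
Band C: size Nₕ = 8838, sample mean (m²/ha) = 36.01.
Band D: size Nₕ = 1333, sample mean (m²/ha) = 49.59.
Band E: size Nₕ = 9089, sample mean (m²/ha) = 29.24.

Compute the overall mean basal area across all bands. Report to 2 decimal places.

N = 24546; weights Wₕ = Nₕ/N = (0.1647, 0.0506, 0.3601, 0.0543, 0.3703).
x̄_st = Σ Wₕ·x̄ₕ = 0.1647·25.48 + 0.0506·28.21 + 0.3601·36.01 + 0.0543·49.59 + 0.3703·29.24 ≈ 32.1113...
→ 32.11.

32.11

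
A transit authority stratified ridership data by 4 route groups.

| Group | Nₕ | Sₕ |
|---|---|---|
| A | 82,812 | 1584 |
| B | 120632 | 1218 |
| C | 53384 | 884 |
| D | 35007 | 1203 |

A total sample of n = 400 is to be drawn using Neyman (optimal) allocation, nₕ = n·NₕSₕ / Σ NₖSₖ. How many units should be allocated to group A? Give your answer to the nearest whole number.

Σ NₕSₕ = 82812·1584 + 120632·1218 + 53384·884 + 35007·1203 = 367408861.
Share for A: 131174208/367408861 = 0.35703.
n_A = 400 × 0.35703 = 142.810... → 143.

143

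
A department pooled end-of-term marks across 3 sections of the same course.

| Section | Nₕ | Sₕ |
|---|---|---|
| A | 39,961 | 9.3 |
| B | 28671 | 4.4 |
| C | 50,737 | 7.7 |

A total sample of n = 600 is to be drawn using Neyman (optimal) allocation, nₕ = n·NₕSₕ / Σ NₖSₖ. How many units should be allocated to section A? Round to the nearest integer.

A: NₕSₕ = 39961·9.3 = 371637.3
B: NₕSₕ = 28671·4.4 = 126152.4
C: NₕSₕ = 50737·7.7 = 390674.9
Σ NₕSₕ = 888464.6.
n_A = 600·371637.3/888464.6 = 250.975... → 251.

251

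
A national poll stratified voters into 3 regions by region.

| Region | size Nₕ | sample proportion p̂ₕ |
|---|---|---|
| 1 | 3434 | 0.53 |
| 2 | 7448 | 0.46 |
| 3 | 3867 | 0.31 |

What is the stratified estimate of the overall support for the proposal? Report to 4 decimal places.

0.4370

N = 3434 + 7448 + 3867 = 14749.
Overall proportion = Σ (Nₕ/N)·p̂ₕ.
Σ Nₕp̂ₕ = 1820.02 + 3426.08 + 1198.77 = 6444.87.
6444.87 / 14749 = 0.436970... → 0.4370.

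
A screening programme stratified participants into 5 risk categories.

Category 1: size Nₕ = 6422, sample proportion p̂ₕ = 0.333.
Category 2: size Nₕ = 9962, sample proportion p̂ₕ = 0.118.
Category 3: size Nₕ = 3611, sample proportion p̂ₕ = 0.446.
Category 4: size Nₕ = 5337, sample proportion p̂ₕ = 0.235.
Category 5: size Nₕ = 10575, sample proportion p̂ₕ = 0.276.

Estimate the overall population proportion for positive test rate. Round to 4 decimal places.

N = 6422 + 9962 + 3611 + 5337 + 10575 = 35907.
Overall proportion = Σ (Nₕ/N)·p̂ₕ.
Σ Nₕp̂ₕ = 2138.526 + 1175.516 + 1610.506 + 1254.195 + 2918.7 = 9097.443.
9097.443 / 35907 = 0.253361... → 0.2534.

0.2534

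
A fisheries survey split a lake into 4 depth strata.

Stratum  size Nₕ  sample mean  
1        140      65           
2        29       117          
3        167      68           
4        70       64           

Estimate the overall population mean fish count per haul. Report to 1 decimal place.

69.8

N = 406; weights Wₕ = Nₕ/N = (0.3448, 0.0714, 0.4113, 0.1724).
x̄_st = Σ Wₕ·x̄ₕ = 0.3448·65 + 0.0714·117 + 0.4113·68 + 0.1724·64 ≈ 69.776...
→ 69.8.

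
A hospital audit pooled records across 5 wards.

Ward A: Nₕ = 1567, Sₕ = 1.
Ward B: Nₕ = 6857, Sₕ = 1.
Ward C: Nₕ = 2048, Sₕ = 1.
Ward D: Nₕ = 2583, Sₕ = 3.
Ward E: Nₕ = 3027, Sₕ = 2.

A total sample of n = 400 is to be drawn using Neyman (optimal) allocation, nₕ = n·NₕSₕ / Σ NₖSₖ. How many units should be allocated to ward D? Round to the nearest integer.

128

A: NₕSₕ = 1567·1 = 1567
B: NₕSₕ = 6857·1 = 6857
C: NₕSₕ = 2048·1 = 2048
D: NₕSₕ = 2583·3 = 7749
E: NₕSₕ = 3027·2 = 6054
Σ NₕSₕ = 24275.
n_D = 400·7749/24275 = 127.687... → 128.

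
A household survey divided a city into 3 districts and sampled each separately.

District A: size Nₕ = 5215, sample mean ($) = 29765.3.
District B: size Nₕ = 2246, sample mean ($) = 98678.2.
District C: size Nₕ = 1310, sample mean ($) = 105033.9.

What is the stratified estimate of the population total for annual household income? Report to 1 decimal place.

514451685.7

A: 5215·29765.3 = 155226039.5
B: 2246·98678.2 = 221631237.2
C: 1310·105033.9 = 137594409
τ̂ = Σ Nₕx̄ₕ = 514451685.7.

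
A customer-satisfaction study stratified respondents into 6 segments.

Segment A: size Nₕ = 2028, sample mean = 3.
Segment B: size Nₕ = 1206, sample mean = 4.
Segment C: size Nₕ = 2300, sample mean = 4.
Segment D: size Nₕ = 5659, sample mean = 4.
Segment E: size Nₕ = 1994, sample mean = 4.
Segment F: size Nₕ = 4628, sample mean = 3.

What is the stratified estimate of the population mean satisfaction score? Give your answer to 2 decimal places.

3.63

N = 2028 + 1206 + 2300 + 5659 + 1994 + 4628 = 17815.
Weight each subgroup mean by Nₕ/N and sum.
Σ Nₕx̄ₕ = 2028·3 + 1206·4 + 2300·4 + 5659·4 + 1994·4 + 4628·3 = 6084 + 4824 + 9200 + 22636 + 7976 + 13884 = 64604.
Divide by N: 64604 / 17815 = 3.6264... → 3.63.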